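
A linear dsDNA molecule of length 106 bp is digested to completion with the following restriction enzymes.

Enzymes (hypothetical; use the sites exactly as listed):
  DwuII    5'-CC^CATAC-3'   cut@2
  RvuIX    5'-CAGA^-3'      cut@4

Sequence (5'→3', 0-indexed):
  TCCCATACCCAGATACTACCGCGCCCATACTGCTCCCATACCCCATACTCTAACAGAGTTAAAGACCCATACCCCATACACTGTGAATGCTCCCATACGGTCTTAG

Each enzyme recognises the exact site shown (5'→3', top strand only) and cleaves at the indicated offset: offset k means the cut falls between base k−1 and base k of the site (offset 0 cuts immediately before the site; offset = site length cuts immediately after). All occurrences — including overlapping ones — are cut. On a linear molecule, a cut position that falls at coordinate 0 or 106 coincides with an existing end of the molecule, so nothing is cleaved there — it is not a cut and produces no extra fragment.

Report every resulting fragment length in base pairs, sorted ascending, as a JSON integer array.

Site scan:
  DwuII CCCATAC/2: at [1, 23, 34, 41, 65, 72, 91] ⇒ [3, 25, 36, 43, 67, 74, 93]
  RvuIX CAGA/4: at [9, 53] ⇒ [13, 57]

Pooled cuts: [3, 13, 25, 36, 43, 57, 67, 74, 93]

Fragment lengths:
  [0,3): 3 bp
  [3,13): 10 bp
  [13,25): 12 bp
  [25,36): 11 bp
  [36,43): 7 bp
  [43,57): 14 bp
  [57,67): 10 bp
  [67,74): 7 bp
  [74,93): 19 bp
  [93,106): 13 bp

[3,7,7,10,10,11,12,13,14,19]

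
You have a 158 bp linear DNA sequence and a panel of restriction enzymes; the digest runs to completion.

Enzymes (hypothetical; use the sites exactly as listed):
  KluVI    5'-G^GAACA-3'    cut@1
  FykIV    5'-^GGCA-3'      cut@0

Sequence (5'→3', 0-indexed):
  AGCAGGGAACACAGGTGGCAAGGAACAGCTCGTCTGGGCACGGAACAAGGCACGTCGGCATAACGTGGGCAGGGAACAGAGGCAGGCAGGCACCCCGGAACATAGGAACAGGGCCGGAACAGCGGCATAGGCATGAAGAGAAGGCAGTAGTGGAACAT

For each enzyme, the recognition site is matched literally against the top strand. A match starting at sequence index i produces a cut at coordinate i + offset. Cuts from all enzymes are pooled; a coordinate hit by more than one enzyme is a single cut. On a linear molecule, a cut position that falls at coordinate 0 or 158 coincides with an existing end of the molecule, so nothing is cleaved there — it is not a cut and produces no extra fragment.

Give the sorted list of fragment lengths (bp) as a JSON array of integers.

[4,4,6,6,6,6,6,6,6,7,7,8,8,9,10,10,11,11,13,14]

Scan for sites:
  KluVI (GGAACA, off=1): starts [5, 21, 41, 72, 96, 104, 115, 151] → cuts [6, 22, 42, 73, 97, 105, 116, 152]
  FykIV (GGCA, off=0): starts [16, 36, 48, 56, 67, 80, 84, 88, 123, 129, 142] → cuts [16, 36, 48, 56, 67, 80, 84, 88, 123, 129, 142]

All cut coordinates (distinct, sorted): [6, 16, 22, 36, 42, 48, 56, 67, 73, 80, 84, 88, 97, 105, 116, 123, 129, 142, 152]

Fragment lengths:
  [0,6): 6 bp
  [6,16): 10 bp
  [16,22): 6 bp
  [22,36): 14 bp
  [36,42): 6 bp
  [42,48): 6 bp
  [48,56): 8 bp
  [56,67): 11 bp
  [67,73): 6 bp
  [73,80): 7 bp
  [80,84): 4 bp
  [84,88): 4 bp
  [88,97): 9 bp
  [97,105): 8 bp
  [105,116): 11 bp
  [116,123): 7 bp
  [123,129): 6 bp
  [129,142): 13 bp
  [142,152): 10 bp
  [152,158): 6 bp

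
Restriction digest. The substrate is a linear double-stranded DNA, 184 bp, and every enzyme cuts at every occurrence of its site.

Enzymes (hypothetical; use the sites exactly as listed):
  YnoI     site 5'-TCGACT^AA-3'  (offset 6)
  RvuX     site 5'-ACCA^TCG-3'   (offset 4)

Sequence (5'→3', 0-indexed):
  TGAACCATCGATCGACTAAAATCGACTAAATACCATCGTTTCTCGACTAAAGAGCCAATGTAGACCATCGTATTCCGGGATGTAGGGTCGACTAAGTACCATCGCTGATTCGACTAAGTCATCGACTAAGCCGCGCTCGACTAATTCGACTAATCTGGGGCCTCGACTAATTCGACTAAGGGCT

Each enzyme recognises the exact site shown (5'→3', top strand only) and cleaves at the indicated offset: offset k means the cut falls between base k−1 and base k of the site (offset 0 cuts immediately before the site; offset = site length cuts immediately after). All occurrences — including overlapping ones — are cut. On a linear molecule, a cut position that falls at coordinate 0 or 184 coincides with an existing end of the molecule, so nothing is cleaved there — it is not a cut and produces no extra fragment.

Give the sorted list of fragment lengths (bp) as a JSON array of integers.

Scan for sites:
  YnoI (TCGACTAA, off=6): starts [11, 21, 42, 87, 109, 121, 136, 145, 162, 171] → cuts [17, 27, 48, 93, 115, 127, 142, 151, 168, 177]
  RvuX (ACCATCG, off=4): starts [3, 31, 63, 97] → cuts [7, 35, 67, 101]

Pooled cuts: [7, 17, 27, 35, 48, 67, 93, 101, 115, 127, 142, 151, 168, 177]

Fragments:
  [0,7): 7 bp
  [7,17): 10 bp
  [17,27): 10 bp
  [27,35): 8 bp
  [35,48): 13 bp
  [48,67): 19 bp
  [67,93): 26 bp
  [93,101): 8 bp
  [101,115): 14 bp
  [115,127): 12 bp
  [127,142): 15 bp
  [142,151): 9 bp
  [151,168): 17 bp
  [168,177): 9 bp
  [177,184): 7 bp

[7,7,8,8,9,9,10,10,12,13,14,15,17,19,26]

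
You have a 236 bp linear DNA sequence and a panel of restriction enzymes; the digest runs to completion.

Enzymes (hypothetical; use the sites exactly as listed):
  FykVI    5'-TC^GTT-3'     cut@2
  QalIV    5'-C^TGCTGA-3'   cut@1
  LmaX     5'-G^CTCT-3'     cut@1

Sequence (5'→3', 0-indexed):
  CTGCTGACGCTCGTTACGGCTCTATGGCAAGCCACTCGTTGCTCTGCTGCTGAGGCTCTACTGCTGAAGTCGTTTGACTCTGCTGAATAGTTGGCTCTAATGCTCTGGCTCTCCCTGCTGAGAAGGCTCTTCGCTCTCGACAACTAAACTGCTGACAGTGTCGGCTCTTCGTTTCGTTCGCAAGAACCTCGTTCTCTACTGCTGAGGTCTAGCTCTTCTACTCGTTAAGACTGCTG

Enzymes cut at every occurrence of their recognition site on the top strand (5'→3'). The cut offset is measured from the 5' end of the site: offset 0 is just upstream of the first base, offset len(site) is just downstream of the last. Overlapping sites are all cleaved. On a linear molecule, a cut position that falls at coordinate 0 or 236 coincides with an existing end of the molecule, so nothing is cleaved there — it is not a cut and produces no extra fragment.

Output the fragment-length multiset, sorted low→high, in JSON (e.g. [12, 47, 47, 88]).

[1,4,5,6,6,6,6,7,7,7,8,8,9,9,10,11,11,11,13,13,14,15,15,16,18]

Site scan:
  FykVI TCGTT/2: at [10, 35, 69, 168, 173, 188, 221] ⇒ [12, 37, 71, 170, 175, 190, 223]
  QalIV CTGCTGA/1: at [0, 46, 60, 79, 114, 148, 198] ⇒ [1, 47, 61, 80, 115, 149, 199]
  LmaX GCTCT/1: at [18, 40, 54, 93, 101, 107, 125, 132, 163, 211] ⇒ [19, 41, 55, 94, 102, 108, 126, 133, 164, 212]

All cut coordinates (distinct, sorted): [1, 12, 19, 37, 41, 47, 55, 61, 71, 80, 94, 102, 108, 115, 126, 133, 149, 164, 170, 175, 190, 199, 212, 223]

Fragment lengths:
  [0,1): 1 bp
  [1,12): 11 bp
  [12,19): 7 bp
  [19,37): 18 bp
  [37,41): 4 bp
  [41,47): 6 bp
  [47,55): 8 bp
  [55,61): 6 bp
  [61,71): 10 bp
  [71,80): 9 bp
  [80,94): 14 bp
  [94,102): 8 bp
  [102,108): 6 bp
  [108,115): 7 bp
  [115,126): 11 bp
  [126,133): 7 bp
  [133,149): 16 bp
  [149,164): 15 bp
  [164,170): 6 bp
  [170,175): 5 bp
  [175,190): 15 bp
  [190,199): 9 bp
  [199,212): 13 bp
  [212,223): 11 bp
  [223,236): 13 bp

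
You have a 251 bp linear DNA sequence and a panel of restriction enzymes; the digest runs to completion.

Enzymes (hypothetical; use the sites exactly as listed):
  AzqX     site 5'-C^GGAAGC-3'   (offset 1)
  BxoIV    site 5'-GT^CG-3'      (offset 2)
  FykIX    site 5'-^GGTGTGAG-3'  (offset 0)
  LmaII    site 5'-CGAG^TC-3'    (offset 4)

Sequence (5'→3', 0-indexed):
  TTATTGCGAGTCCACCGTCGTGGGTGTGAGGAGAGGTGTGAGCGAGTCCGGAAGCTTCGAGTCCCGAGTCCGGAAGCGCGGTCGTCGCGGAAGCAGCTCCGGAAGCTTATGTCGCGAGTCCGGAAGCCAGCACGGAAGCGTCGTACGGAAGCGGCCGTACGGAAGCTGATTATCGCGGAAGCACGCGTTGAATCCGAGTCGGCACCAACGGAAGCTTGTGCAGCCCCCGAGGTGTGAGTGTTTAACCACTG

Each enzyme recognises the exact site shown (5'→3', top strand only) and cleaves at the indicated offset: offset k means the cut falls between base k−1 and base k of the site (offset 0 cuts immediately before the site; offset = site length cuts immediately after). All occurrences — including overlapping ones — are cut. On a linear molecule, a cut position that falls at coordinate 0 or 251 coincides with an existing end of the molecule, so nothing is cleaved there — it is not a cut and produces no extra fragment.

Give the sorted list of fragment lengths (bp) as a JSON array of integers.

Scan for sites:
  AzqX CGGAAGC/1: at [48, 70, 87, 99, 120, 132, 145, 159, 175, 208] ⇒ [49, 71, 88, 100, 121, 133, 146, 160, 176, 209]
  BxoIV GTCG/2: at [16, 80, 83, 110, 139, 197] ⇒ [18, 82, 85, 112, 141, 199]
  FykIX GGTGTGAG/0: at [22, 34, 230] ⇒ [22, 34, 230]
  LmaII CGAGTC/4: at [6, 42, 57, 64, 114, 194] ⇒ [10, 46, 61, 68, 118, 198]

Pooled cuts: [10, 18, 22, 34, 46, 49, 61, 68, 71, 82, 85, 88, 100, 112, 118, 121, 133, 141, 146, 160, 176, 198, 199, 209, 230]

Fragment lengths:
  [0,10): 10 bp
  [10,18): 8 bp
  [18,22): 4 bp
  [22,34): 12 bp
  [34,46): 12 bp
  [46,49): 3 bp
  [49,61): 12 bp
  [61,68): 7 bp
  [68,71): 3 bp
  [71,82): 11 bp
  [82,85): 3 bp
  [85,88): 3 bp
  [88,100): 12 bp
  [100,112): 12 bp
  [112,118): 6 bp
  [118,121): 3 bp
  [121,133): 12 bp
  [133,141): 8 bp
  [141,146): 5 bp
  [146,160): 14 bp
  [160,176): 16 bp
  [176,198): 22 bp
  [198,199): 1 bp
  [199,209): 10 bp
  [209,230): 21 bp
  [230,251): 21 bp

[1,3,3,3,3,3,4,5,6,7,8,8,10,10,11,12,12,12,12,12,12,14,16,21,21,22]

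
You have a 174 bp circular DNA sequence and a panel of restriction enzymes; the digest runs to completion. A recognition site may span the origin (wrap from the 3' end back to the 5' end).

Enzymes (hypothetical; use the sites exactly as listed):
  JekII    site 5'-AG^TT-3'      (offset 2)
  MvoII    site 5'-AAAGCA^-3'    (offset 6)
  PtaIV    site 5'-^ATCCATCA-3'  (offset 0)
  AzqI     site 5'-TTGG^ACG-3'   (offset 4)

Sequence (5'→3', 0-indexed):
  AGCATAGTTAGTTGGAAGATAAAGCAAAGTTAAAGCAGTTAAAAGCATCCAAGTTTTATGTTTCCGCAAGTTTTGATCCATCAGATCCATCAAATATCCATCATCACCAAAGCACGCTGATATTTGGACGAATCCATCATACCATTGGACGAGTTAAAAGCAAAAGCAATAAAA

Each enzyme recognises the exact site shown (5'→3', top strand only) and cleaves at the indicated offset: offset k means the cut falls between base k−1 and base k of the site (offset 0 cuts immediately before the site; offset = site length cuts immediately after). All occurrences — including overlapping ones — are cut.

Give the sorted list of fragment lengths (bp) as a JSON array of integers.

Scan for sites:
  JekII AGTT/2: at [5, 9, 27, 36, 51, 68, 151] ⇒ [7, 11, 29, 38, 53, 70, 153]
  MvoII AAAGCA/6: at [20, 31, 41, 108, 156, 162, 172] ⇒ [4, 26, 37, 47, 114, 162, 168]
  PtaIV ATCCATCA/0: at [75, 84, 95, 131] ⇒ [75, 84, 95, 131]
  AzqI TTGGACG/4: at [123, 144] ⇒ [127, 148]

Pooled cuts: [4, 7, 11, 26, 29, 37, 38, 47, 53, 70, 75, 84, 95, 114, 127, 131, 148, 153, 162, 168]

Fragments:
  4→7: 3 bp
  7→11: 4 bp
  11→26: 15 bp
  26→29: 3 bp
  29→37: 8 bp
  37→38: 1 bp
  38→47: 9 bp
  47→53: 6 bp
  53→70: 17 bp
  70→75: 5 bp
  75→84: 9 bp
  84→95: 11 bp
  95→114: 19 bp
  114→127: 13 bp
  127→131: 4 bp
  131→148: 17 bp
  148→153: 5 bp
  153→162: 9 bp
  162→168: 6 bp
  168→4 (wrap): 174-168+4 = 10 bp

[1,3,3,4,4,5,5,6,6,8,9,9,9,10,11,13,15,17,17,19]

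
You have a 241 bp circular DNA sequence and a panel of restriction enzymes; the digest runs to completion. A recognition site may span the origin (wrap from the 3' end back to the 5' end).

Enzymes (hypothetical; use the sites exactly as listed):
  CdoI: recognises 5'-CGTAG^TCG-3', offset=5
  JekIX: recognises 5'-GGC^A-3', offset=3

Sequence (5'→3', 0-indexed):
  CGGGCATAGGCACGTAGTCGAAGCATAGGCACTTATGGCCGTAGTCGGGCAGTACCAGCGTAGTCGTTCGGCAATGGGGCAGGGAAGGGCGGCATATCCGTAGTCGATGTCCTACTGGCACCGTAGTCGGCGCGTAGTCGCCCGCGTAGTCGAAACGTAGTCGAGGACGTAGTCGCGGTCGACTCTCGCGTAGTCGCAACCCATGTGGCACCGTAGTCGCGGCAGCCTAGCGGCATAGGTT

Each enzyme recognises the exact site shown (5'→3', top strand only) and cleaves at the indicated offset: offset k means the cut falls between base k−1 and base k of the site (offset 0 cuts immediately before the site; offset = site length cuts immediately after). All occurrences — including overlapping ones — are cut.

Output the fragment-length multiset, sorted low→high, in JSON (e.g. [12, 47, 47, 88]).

Site scan:
  CdoI CGTAGTCG/5: at [12, 39, 58, 98, 121, 132, 144, 155, 167, 188, 211] ⇒ [17, 44, 63, 103, 126, 137, 149, 160, 172, 193, 216]
  JekIX GGCA/3: at [2, 8, 27, 47, 69, 77, 90, 116, 206, 220, 231] ⇒ [5, 11, 30, 50, 72, 80, 93, 119, 209, 223, 234]

Pooled cuts: [5, 11, 17, 30, 44, 50, 63, 72, 80, 93, 103, 119, 126, 137, 149, 160, 172, 193, 209, 216, 223, 234]

Fragment lengths:
  5→11: 6 bp
  11→17: 6 bp
  17→30: 13 bp
  30→44: 14 bp
  44→50: 6 bp
  50→63: 13 bp
  63→72: 9 bp
  72→80: 8 bp
  80→93: 13 bp
  93→103: 10 bp
  103→119: 16 bp
  119→126: 7 bp
  126→137: 11 bp
  137→149: 12 bp
  149→160: 11 bp
  160→172: 12 bp
  172→193: 21 bp
  193→209: 16 bp
  209→216: 7 bp
  216→223: 7 bp
  223→234: 11 bp
  234→5 (wrap): 241-234+5 = 12 bp

[6,6,6,7,7,7,8,9,10,11,11,11,12,12,12,13,13,13,14,16,16,21]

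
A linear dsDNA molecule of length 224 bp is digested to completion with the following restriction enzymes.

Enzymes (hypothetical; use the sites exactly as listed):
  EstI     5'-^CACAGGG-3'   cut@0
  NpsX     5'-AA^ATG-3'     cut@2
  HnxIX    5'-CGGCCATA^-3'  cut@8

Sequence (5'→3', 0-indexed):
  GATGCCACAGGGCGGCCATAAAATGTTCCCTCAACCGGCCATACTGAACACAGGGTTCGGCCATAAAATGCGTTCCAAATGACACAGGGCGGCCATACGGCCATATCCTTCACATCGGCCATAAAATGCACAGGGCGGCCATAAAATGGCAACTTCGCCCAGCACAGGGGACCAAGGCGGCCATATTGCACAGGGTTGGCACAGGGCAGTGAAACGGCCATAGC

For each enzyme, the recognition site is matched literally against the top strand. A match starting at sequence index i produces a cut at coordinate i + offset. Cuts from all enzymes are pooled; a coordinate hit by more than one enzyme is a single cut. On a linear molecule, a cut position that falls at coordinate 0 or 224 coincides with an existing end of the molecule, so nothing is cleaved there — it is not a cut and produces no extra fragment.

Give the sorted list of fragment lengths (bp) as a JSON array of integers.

Per-enzyme occurrences:
  EstI CACAGGG/0: at [5, 48, 82, 128, 162, 188, 199] ⇒ [5, 48, 82, 128, 162, 188, 199]
  NpsX AAATG/2: at [20, 65, 76, 123, 143] ⇒ [22, 67, 78, 125, 145]
  HnxIX CGGCCATA/8: at [12, 35, 57, 89, 97, 115, 135, 177, 214] ⇒ [20, 43, 65, 97, 105, 123, 143, 185, 222]

Pooled cuts: [5, 20, 22, 43, 48, 65, 67, 78, 82, 97, 105, 123, 125, 128, 143, 145, 162, 185, 188, 199, 222]

Fragments:
  [0,5): 5 bp
  [5,20): 15 bp
  [20,22): 2 bp
  [22,43): 21 bp
  [43,48): 5 bp
  [48,65): 17 bp
  [65,67): 2 bp
  [67,78): 11 bp
  [78,82): 4 bp
  [82,97): 15 bp
  [97,105): 8 bp
  [105,123): 18 bp
  [123,125): 2 bp
  [125,128): 3 bp
  [128,143): 15 bp
  [143,145): 2 bp
  [145,162): 17 bp
  [162,185): 23 bp
  [185,188): 3 bp
  [188,199): 11 bp
  [199,222): 23 bp
  [222,224): 2 bp

[2,2,2,2,2,3,3,4,5,5,8,11,11,15,15,15,17,17,18,21,23,23]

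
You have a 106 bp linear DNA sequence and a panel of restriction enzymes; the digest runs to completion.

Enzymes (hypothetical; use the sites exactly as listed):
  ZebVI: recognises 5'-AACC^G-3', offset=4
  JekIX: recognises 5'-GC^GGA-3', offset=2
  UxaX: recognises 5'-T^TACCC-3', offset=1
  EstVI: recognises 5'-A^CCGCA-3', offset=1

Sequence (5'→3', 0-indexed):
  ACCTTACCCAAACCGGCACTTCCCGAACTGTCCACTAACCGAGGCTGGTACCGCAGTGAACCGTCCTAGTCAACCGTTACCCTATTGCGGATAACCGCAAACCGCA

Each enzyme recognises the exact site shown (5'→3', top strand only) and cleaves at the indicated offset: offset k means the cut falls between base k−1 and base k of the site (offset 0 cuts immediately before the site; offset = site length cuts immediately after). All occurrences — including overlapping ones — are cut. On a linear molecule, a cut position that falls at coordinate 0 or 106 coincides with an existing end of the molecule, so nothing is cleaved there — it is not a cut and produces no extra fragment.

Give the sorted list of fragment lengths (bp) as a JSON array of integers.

[2,2,2,3,4,5,6,10,10,11,12,13,26]

Site scan:
  ZebVI (AACCG, off=4): starts [10, 36, 58, 71, 92, 99] → cuts [14, 40, 62, 75, 96, 103]
  JekIX (GCGGA, off=2): starts [86] → cuts [88]
  UxaX (TTACCC, off=1): starts [3, 76] → cuts [4, 77]
  EstVI (ACCGCA, off=1): starts [49, 93, 100] → cuts [50, 94, 101]

Pooled cuts: [4, 14, 40, 50, 62, 75, 77, 88, 94, 96, 101, 103]

Fragment lengths:
  [0,4): 4 bp
  [4,14): 10 bp
  [14,40): 26 bp
  [40,50): 10 bp
  [50,62): 12 bp
  [62,75): 13 bp
  [75,77): 2 bp
  [77,88): 11 bp
  [88,94): 6 bp
  [94,96): 2 bp
  [96,101): 5 bp
  [101,103): 2 bp
  [103,106): 3 bp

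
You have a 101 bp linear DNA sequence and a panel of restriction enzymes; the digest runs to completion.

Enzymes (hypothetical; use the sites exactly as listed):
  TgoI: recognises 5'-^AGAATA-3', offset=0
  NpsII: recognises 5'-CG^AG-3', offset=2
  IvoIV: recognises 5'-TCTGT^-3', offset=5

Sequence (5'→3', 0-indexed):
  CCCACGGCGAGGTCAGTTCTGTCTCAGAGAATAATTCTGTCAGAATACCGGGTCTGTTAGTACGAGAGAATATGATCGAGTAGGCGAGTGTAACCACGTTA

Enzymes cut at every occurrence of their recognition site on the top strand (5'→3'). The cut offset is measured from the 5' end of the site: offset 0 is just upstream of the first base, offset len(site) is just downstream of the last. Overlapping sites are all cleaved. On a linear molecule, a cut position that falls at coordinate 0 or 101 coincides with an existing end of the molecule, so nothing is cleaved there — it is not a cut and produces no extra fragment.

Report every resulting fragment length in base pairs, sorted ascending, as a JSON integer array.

[1,2,5,7,8,9,12,13,13,15,16]

Per-enzyme occurrences:
  TgoI (AGAATA, off=0): starts [27, 41, 66] → cuts [27, 41, 66]
  NpsII (CGAG, off=2): starts [7, 62, 76, 84] → cuts [9, 64, 78, 86]
  IvoIV (TCTGT, off=5): starts [17, 35, 52] → cuts [22, 40, 57]

All cut coordinates (distinct, sorted): [9, 22, 27, 40, 41, 57, 64, 66, 78, 86]

Fragments:
  [0,9): 9 bp
  [9,22): 13 bp
  [22,27): 5 bp
  [27,40): 13 bp
  [40,41): 1 bp
  [41,57): 16 bp
  [57,64): 7 bp
  [64,66): 2 bp
  [66,78): 12 bp
  [78,86): 8 bp
  [86,101): 15 bp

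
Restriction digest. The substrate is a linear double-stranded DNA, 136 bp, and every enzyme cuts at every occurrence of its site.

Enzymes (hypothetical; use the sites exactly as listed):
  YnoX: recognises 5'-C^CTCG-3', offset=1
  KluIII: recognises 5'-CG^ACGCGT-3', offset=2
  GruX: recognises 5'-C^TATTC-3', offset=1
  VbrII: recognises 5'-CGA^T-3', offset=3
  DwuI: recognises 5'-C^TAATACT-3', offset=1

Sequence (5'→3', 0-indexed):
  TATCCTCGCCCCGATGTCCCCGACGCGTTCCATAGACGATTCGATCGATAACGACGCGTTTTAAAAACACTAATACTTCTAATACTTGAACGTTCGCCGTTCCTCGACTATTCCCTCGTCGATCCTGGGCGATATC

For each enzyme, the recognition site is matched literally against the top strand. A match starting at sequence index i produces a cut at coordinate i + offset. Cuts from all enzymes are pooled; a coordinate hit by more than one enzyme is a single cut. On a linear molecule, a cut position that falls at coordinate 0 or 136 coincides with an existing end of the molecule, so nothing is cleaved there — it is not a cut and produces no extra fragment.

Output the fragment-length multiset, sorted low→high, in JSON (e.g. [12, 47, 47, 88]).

[4,4,4,5,5,6,6,8,8,9,10,10,17,17,23]

Scan for sites:
  YnoX CCTCG/1: at [3, 101, 113] ⇒ [4, 102, 114]
  KluIII CGACGCGT/2: at [20, 51] ⇒ [22, 53]
  GruX CTATTC/1: at [107] ⇒ [108]
  VbrII CGAT/3: at [11, 36, 41, 45, 119, 129] ⇒ [14, 39, 44, 48, 122, 132]
  DwuI CTAATACT/1: at [69, 78] ⇒ [70, 79]

Pooled cuts: [4, 14, 22, 39, 44, 48, 53, 70, 79, 102, 108, 114, 122, 132]

Fragment lengths:
  [0,4): 4 bp
  [4,14): 10 bp
  [14,22): 8 bp
  [22,39): 17 bp
  [39,44): 5 bp
  [44,48): 4 bp
  [48,53): 5 bp
  [53,70): 17 bp
  [70,79): 9 bp
  [79,102): 23 bp
  [102,108): 6 bp
  [108,114): 6 bp
  [114,122): 8 bp
  [122,132): 10 bp
  [132,136): 4 bp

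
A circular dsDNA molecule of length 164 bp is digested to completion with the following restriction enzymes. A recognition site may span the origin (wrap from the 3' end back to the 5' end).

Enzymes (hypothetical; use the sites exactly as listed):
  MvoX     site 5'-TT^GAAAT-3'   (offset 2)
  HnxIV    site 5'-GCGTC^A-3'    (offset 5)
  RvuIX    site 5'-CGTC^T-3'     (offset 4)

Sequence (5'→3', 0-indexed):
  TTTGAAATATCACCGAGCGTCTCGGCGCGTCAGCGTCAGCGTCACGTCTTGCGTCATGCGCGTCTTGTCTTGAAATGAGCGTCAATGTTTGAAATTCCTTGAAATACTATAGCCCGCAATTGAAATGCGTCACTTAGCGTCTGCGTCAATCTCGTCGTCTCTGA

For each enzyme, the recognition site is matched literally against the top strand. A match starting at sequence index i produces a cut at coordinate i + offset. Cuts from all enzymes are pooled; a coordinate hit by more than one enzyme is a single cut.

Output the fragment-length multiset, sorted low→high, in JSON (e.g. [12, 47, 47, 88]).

Per-enzyme occurrences:
  MvoX (TTGAAAT, off=2): starts [1, 69, 88, 98, 119] → cuts [3, 71, 90, 100, 121]
  HnxIV (GCGTCA, off=5): starts [26, 32, 38, 50, 78, 126, 142] → cuts [31, 37, 43, 55, 83, 131, 147]
  RvuIX (CGTCT, off=4): starts [17, 44, 60, 137, 155] → cuts [21, 48, 64, 141, 159]

Pooled cuts: [3, 21, 31, 37, 43, 48, 55, 64, 71, 83, 90, 100, 121, 131, 141, 147, 159]

Fragment lengths:
  3→21: 18 bp
  21→31: 10 bp
  31→37: 6 bp
  37→43: 6 bp
  43→48: 5 bp
  48→55: 7 bp
  55→64: 9 bp
  64→71: 7 bp
  71→83: 12 bp
  83→90: 7 bp
  90→100: 10 bp
  100→121: 21 bp
  121→131: 10 bp
  131→141: 10 bp
  141→147: 6 bp
  147→159: 12 bp
  159→3 (wrap): 164-159+3 = 8 bp

[5,6,6,6,7,7,7,8,9,10,10,10,10,12,12,18,21]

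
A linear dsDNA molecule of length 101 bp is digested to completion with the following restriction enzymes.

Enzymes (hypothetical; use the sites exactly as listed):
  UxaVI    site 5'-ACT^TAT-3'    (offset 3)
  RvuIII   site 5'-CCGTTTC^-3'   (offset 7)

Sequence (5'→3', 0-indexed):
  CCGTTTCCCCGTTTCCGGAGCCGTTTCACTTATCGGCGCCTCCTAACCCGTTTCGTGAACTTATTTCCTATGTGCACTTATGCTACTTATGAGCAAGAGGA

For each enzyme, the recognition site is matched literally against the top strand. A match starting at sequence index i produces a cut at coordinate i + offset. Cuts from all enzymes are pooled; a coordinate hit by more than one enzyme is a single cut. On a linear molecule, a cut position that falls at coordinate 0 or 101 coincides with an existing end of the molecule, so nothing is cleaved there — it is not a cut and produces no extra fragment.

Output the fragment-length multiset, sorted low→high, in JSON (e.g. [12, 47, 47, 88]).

Scan for sites:
  UxaVI (ACTTAT, off=3): starts [27, 58, 75, 84] → cuts [30, 61, 78, 87]
  RvuIII (CCGTTTC, off=7): starts [0, 8, 20, 47] → cuts [7, 15, 27, 54]

Pooled cuts: [7, 15, 27, 30, 54, 61, 78, 87]

Fragments:
  [0,7): 7 bp
  [7,15): 8 bp
  [15,27): 12 bp
  [27,30): 3 bp
  [30,54): 24 bp
  [54,61): 7 bp
  [61,78): 17 bp
  [78,87): 9 bp
  [87,101): 14 bp

[3,7,7,8,9,12,14,17,24]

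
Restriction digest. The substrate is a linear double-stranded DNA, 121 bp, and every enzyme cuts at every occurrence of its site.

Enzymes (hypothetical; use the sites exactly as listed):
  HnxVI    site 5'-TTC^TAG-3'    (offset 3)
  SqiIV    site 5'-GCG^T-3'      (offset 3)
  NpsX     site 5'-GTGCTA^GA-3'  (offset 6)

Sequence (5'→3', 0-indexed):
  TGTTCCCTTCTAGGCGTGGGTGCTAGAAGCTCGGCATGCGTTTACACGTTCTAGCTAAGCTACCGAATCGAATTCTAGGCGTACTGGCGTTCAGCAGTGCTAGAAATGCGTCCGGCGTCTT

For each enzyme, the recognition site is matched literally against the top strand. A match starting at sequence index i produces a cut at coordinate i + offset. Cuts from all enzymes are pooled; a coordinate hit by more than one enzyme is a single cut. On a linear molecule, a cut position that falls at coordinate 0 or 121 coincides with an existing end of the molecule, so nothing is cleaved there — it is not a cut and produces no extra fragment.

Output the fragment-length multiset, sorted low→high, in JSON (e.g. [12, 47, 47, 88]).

[4,6,6,7,8,8,9,10,11,13,15,24]

Scan for sites:
  HnxVI TTCTAG/3: at [7, 48, 72] ⇒ [10, 51, 75]
  SqiIV GCGT/3: at [13, 37, 78, 86, 107, 114] ⇒ [16, 40, 81, 89, 110, 117]
  NpsX GTGCTAGA/6: at [19, 96] ⇒ [25, 102]

All cut coordinates (distinct, sorted): [10, 16, 25, 40, 51, 75, 81, 89, 102, 110, 117]

Fragment lengths:
  [0,10): 10 bp
  [10,16): 6 bp
  [16,25): 9 bp
  [25,40): 15 bp
  [40,51): 11 bp
  [51,75): 24 bp
  [75,81): 6 bp
  [81,89): 8 bp
  [89,102): 13 bp
  [102,110): 8 bp
  [110,117): 7 bp
  [117,121): 4 bp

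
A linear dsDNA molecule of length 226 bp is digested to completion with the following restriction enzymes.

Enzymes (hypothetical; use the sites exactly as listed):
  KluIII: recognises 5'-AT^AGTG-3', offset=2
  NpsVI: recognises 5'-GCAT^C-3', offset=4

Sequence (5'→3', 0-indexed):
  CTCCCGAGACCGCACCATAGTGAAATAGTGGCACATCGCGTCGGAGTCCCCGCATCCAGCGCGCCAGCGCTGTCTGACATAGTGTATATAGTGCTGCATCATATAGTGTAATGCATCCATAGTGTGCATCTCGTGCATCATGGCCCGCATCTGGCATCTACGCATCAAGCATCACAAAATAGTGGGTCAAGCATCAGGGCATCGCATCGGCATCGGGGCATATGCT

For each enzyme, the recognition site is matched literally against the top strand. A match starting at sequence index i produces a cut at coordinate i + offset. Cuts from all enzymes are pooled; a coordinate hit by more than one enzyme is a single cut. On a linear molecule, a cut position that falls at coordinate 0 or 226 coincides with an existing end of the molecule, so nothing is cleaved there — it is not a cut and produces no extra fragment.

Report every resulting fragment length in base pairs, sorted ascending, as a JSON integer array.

Per-enzyme occurrences:
  KluIII (ATAGTG, off=2): starts [16, 24, 78, 87, 102, 118, 178] → cuts [18, 26, 80, 89, 104, 120, 180]
  NpsVI (GCATC, off=4): starts [51, 95, 112, 125, 134, 146, 153, 161, 168, 190, 198, 203, 209] → cuts [55, 99, 116, 129, 138, 150, 157, 165, 172, 194, 202, 207, 213]

Pooled cuts: [18, 26, 55, 80, 89, 99, 104, 116, 120, 129, 138, 150, 157, 165, 172, 180, 194, 202, 207, 213]

Fragments:
  [0,18): 18 bp
  [18,26): 8 bp
  [26,55): 29 bp
  [55,80): 25 bp
  [80,89): 9 bp
  [89,99): 10 bp
  [99,104): 5 bp
  [104,116): 12 bp
  [116,120): 4 bp
  [120,129): 9 bp
  [129,138): 9 bp
  [138,150): 12 bp
  [150,157): 7 bp
  [157,165): 8 bp
  [165,172): 7 bp
  [172,180): 8 bp
  [180,194): 14 bp
  [194,202): 8 bp
  [202,207): 5 bp
  [207,213): 6 bp
  [213,226): 13 bp

[4,5,5,6,7,7,8,8,8,8,9,9,9,10,12,12,13,14,18,25,29]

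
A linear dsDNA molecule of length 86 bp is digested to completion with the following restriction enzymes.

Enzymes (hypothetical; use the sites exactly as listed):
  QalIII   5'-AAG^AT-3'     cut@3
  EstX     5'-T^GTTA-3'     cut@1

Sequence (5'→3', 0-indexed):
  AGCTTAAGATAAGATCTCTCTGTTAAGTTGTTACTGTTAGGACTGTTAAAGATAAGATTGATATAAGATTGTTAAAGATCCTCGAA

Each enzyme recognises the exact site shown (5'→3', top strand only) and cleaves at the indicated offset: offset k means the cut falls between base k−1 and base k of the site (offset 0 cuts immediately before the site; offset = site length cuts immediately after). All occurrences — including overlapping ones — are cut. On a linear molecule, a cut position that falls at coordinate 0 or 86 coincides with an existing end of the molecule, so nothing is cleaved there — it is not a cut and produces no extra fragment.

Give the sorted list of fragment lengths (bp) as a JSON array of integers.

[3,5,5,6,7,7,8,8,8,9,9,11]

Scan for sites:
  QalIII (AAGAT, off=3): starts [5, 10, 48, 53, 64, 74] → cuts [8, 13, 51, 56, 67, 77]
  EstX (TGTTA, off=1): starts [20, 28, 34, 43, 69] → cuts [21, 29, 35, 44, 70]

Pooled cuts: [8, 13, 21, 29, 35, 44, 51, 56, 67, 70, 77]

Fragments:
  [0,8): 8 bp
  [8,13): 5 bp
  [13,21): 8 bp
  [21,29): 8 bp
  [29,35): 6 bp
  [35,44): 9 bp
  [44,51): 7 bp
  [51,56): 5 bp
  [56,67): 11 bp
  [67,70): 3 bp
  [70,77): 7 bp
  [77,86): 9 bp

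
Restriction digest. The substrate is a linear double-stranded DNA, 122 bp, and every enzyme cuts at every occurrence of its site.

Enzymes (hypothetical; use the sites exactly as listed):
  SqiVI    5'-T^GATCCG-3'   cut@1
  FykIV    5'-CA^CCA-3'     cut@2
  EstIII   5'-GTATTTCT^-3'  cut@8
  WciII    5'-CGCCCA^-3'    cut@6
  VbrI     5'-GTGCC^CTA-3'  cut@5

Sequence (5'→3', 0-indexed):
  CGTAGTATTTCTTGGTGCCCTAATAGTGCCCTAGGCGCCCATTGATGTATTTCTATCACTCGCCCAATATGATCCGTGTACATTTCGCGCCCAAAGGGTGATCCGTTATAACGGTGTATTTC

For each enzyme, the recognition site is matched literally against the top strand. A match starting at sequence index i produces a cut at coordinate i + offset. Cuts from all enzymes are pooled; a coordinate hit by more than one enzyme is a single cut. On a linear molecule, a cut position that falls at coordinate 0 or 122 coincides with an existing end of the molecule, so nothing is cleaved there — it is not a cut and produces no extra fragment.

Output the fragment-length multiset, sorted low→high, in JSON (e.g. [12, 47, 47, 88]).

Per-enzyme occurrences:
  SqiVI TGATCCG/1: at [69, 98] ⇒ [70, 99]
  FykIV (CACCA, off=2): no sites
  EstIII GTATTTCT/8: at [4, 46] ⇒ [12, 54]
  WciII CGCCCA/6: at [35, 60, 87] ⇒ [41, 66, 93]
  VbrI GTGCCCTA/5: at [14, 25] ⇒ [19, 30]

Pooled cuts: [12, 19, 30, 41, 54, 66, 70, 93, 99]

Fragments:
  [0,12): 12 bp
  [12,19): 7 bp
  [19,30): 11 bp
  [30,41): 11 bp
  [41,54): 13 bp
  [54,66): 12 bp
  [66,70): 4 bp
  [70,93): 23 bp
  [93,99): 6 bp
  [99,122): 23 bp

[4,6,7,11,11,12,12,13,23,23]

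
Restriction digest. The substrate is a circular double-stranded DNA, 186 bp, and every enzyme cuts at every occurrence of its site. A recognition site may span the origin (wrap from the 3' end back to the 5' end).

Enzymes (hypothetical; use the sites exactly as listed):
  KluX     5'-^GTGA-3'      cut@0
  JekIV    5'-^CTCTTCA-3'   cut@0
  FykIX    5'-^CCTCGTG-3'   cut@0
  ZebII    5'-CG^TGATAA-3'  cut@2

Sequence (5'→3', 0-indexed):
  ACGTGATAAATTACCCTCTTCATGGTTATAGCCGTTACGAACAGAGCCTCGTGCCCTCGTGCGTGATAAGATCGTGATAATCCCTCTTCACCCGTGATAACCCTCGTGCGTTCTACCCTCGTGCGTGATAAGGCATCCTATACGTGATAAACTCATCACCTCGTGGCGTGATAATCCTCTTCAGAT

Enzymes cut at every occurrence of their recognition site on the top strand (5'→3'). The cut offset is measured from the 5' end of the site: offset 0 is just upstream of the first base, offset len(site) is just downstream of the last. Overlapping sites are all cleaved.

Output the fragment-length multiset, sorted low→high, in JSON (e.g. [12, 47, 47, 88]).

[1,1,1,1,1,1,1,7,8,8,8,8,9,9,10,10,12,12,14,15,18,31]

Scan for sites:
  KluX (GTGA, off=0): starts [2, 62, 73, 93, 124, 143, 167] → cuts [2, 62, 73, 93, 124, 143, 167]
  JekIV (CTCTTCA, off=0): starts [15, 83, 176] → cuts [15, 83, 176]
  FykIX (CCTCGTG, off=0): starts [46, 54, 101, 116, 158] → cuts [46, 54, 101, 116, 158]
  ZebII (CGTGATAA, off=2): starts [1, 61, 72, 92, 123, 142, 166] → cuts [3, 63, 74, 94, 125, 144, 168]

All cut coordinates (distinct, sorted): [2, 3, 15, 46, 54, 62, 63, 73, 74, 83, 93, 94, 101, 116, 124, 125, 143, 144, 158, 167, 168, 176]

Fragments:
  2→3: 1 bp
  3→15: 12 bp
  15→46: 31 bp
  46→54: 8 bp
  54→62: 8 bp
  62→63: 1 bp
  63→73: 10 bp
  73→74: 1 bp
  74→83: 9 bp
  83→93: 10 bp
  93→94: 1 bp
  94→101: 7 bp
  101→116: 15 bp
  116→124: 8 bp
  124→125: 1 bp
  125→143: 18 bp
  143→144: 1 bp
  144→158: 14 bp
  158→167: 9 bp
  167→168: 1 bp
  168→176: 8 bp
  176→2 (wrap): 186-176+2 = 12 bp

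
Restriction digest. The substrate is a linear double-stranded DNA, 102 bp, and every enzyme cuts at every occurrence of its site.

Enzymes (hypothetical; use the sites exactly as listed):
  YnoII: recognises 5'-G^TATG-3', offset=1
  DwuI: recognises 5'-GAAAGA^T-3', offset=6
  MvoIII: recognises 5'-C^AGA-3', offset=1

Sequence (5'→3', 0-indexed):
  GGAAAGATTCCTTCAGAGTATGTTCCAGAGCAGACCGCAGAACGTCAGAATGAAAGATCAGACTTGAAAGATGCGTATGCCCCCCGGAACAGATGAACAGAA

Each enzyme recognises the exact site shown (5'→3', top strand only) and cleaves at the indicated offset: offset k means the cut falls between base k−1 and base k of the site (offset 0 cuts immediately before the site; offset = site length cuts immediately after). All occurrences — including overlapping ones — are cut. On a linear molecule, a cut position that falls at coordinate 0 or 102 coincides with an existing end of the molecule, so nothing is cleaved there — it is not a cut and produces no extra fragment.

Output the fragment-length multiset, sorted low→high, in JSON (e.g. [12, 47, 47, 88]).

Per-enzyme occurrences:
  YnoII (GTATG, off=1): starts [17, 74] → cuts [18, 75]
  DwuI (GAAAGAT, off=6): starts [1, 51, 65] → cuts [7, 57, 71]
  MvoIII (CAGA, off=1): starts [13, 25, 30, 37, 45, 58, 89, 97] → cuts [14, 26, 31, 38, 46, 59, 90, 98]

Pooled cuts: [7, 14, 18, 26, 31, 38, 46, 57, 59, 71, 75, 90, 98]

Fragments:
  [0,7): 7 bp
  [7,14): 7 bp
  [14,18): 4 bp
  [18,26): 8 bp
  [26,31): 5 bp
  [31,38): 7 bp
  [38,46): 8 bp
  [46,57): 11 bp
  [57,59): 2 bp
  [59,71): 12 bp
  [71,75): 4 bp
  [75,90): 15 bp
  [90,98): 8 bp
  [98,102): 4 bp

[2,4,4,4,5,7,7,7,8,8,8,11,12,15]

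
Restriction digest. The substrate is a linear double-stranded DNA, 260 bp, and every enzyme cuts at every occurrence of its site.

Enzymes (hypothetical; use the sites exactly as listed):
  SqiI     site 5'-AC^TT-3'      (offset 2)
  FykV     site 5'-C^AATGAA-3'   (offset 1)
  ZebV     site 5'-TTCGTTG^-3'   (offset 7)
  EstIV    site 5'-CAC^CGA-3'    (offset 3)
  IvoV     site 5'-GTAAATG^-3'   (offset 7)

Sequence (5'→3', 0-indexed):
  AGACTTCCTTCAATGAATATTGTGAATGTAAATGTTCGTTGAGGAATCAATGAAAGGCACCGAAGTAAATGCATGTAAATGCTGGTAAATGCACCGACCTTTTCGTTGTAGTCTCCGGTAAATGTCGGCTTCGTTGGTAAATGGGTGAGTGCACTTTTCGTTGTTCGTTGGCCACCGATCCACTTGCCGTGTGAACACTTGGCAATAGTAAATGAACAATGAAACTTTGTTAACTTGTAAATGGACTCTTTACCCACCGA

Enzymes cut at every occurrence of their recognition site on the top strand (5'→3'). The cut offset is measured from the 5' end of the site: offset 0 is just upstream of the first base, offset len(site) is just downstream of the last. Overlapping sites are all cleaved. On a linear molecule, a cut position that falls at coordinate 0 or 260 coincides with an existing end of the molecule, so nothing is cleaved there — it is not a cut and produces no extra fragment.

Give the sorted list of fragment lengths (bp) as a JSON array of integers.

[3,3,3,4,5,7,7,7,7,7,8,8,9,9,9,10,10,11,11,12,12,14,14,15,16,16,23]

Per-enzyme occurrences:
  SqiI (ACTT, off=2): starts [2, 152, 181, 196, 223, 232] → cuts [4, 154, 183, 198, 225, 234]
  FykV (CAATGAA, off=1): starts [10, 47, 216] → cuts [11, 48, 217]
  ZebV (TTCGTTG, off=7): starts [34, 101, 129, 156, 163] → cuts [41, 108, 136, 163, 170]
  EstIV (CACCGA, off=3): starts [57, 91, 172, 254] → cuts [60, 94, 175, 257]
  IvoV (GTAAATG, off=7): starts [27, 64, 74, 84, 117, 136, 207, 236] → cuts [34, 71, 81, 91, 124, 143, 214, 243]

Pooled cuts: [4, 11, 34, 41, 48, 60, 71, 81, 91, 94, 108, 124, 136, 143, 154, 163, 170, 175, 183, 198, 214, 217, 225, 234, 243, 257]

Fragment lengths:
  [0,4): 4 bp
  [4,11): 7 bp
  [11,34): 23 bp
  [34,41): 7 bp
  [41,48): 7 bp
  [48,60): 12 bp
  [60,71): 11 bp
  [71,81): 10 bp
  [81,91): 10 bp
  [91,94): 3 bp
  [94,108): 14 bp
  [108,124): 16 bp
  [124,136): 12 bp
  [136,143): 7 bp
  [143,154): 11 bp
  [154,163): 9 bp
  [163,170): 7 bp
  [170,175): 5 bp
  [175,183): 8 bp
  [183,198): 15 bp
  [198,214): 16 bp
  [214,217): 3 bp
  [217,225): 8 bp
  [225,234): 9 bp
  [234,243): 9 bp
  [243,257): 14 bp
  [257,260): 3 bp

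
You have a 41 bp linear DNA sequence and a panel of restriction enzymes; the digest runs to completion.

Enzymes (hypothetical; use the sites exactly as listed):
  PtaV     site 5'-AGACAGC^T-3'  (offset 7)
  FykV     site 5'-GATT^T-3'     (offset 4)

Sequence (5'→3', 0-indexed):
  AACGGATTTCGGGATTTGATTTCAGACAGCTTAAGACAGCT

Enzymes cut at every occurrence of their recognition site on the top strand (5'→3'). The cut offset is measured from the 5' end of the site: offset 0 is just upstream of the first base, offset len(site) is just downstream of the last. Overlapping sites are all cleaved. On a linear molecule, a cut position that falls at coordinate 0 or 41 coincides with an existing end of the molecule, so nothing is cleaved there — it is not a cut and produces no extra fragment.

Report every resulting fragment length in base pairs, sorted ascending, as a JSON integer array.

[1,5,8,8,9,10]

Per-enzyme occurrences:
  PtaV (AGACAGCT, off=7): starts [23, 33] → cuts [30, 40]
  FykV (GATTT, off=4): starts [4, 12, 17] → cuts [8, 16, 21]

All cut coordinates (distinct, sorted): [8, 16, 21, 30, 40]

Fragments:
  [0,8): 8 bp
  [8,16): 8 bp
  [16,21): 5 bp
  [21,30): 9 bp
  [30,40): 10 bp
  [40,41): 1 bp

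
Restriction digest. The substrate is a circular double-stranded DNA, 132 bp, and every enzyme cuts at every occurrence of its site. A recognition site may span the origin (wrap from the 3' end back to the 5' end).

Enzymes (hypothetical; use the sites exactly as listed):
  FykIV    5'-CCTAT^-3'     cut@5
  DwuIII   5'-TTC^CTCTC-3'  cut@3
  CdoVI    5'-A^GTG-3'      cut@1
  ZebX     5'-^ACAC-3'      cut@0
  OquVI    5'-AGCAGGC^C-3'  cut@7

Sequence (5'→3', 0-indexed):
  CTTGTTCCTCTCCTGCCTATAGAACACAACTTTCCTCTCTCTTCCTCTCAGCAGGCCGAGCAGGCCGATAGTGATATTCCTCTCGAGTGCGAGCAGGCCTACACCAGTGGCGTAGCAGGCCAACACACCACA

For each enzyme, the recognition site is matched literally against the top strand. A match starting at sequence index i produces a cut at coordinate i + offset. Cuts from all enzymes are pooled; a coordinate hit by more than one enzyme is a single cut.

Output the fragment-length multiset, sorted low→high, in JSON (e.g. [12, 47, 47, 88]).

[2,2,2,3,5,5,6,7,9,9,10,10,11,12,12,13,14]

Scan for sites:
  FykIV CCTAT/5: at [15] ⇒ [20]
  DwuIII TTCCTCTC/3: at [4, 31, 41, 76] ⇒ [7, 34, 44, 79]
  CdoVI AGTG/1: at [69, 85, 105] ⇒ [70, 86, 106]
  ZebX ACAC/0: at [23, 100, 122, 124, 129] ⇒ [23, 100, 122, 124, 129]
  OquVI AGCAGGCC/7: at [49, 58, 91, 113] ⇒ [56, 65, 98, 120]

Pooled cuts: [7, 20, 23, 34, 44, 56, 65, 70, 79, 86, 98, 100, 106, 120, 122, 124, 129]

Fragment lengths:
  7→20: 13 bp
  20→23: 3 bp
  23→34: 11 bp
  34→44: 10 bp
  44→56: 12 bp
  56→65: 9 bp
  65→70: 5 bp
  70→79: 9 bp
  79→86: 7 bp
  86→98: 12 bp
  98→100: 2 bp
  100→106: 6 bp
  106→120: 14 bp
  120→122: 2 bp
  122→124: 2 bp
  124→129: 5 bp
  129→7 (wrap): 132-129+7 = 10 bp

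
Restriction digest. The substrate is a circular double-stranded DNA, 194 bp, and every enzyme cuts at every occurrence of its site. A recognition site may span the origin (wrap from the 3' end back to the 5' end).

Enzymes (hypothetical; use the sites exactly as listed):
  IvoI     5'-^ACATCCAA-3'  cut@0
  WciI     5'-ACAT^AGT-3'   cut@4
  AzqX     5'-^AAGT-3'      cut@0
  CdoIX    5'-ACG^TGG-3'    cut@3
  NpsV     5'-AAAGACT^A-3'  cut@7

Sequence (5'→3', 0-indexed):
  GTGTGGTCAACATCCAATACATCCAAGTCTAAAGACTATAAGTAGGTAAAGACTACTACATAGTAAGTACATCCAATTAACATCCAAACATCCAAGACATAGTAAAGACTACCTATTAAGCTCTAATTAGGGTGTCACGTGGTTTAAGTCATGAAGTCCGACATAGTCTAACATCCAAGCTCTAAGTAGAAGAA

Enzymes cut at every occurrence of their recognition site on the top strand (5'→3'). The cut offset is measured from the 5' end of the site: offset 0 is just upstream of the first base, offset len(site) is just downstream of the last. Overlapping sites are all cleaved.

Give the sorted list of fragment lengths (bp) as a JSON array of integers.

Site scan:
  IvoI (ACATCCAA, off=0): starts [9, 18, 68, 79, 87, 170] → cuts [9, 18, 68, 79, 87, 170]
  WciI (ACATAGT, off=4): starts [57, 96, 160] → cuts [61, 100, 164]
  AzqX (AAGT, off=0): starts [24, 39, 64, 145, 153, 183, 192] → cuts [24, 39, 64, 145, 153, 183, 192]
  CdoIX (ACGTGG, off=3): starts [136] → cuts [139]
  NpsV (AAAGACTA, off=7): starts [30, 47, 103] → cuts [37, 54, 110]

All cut coordinates (distinct, sorted): [9, 18, 24, 37, 39, 54, 61, 64, 68, 79, 87, 100, 110, 139, 145, 153, 164, 170, 183, 192]

Fragment lengths:
  9→18: 9 bp
  18→24: 6 bp
  24→37: 13 bp
  37→39: 2 bp
  39→54: 15 bp
  54→61: 7 bp
  61→64: 3 bp
  64→68: 4 bp
  68→79: 11 bp
  79→87: 8 bp
  87→100: 13 bp
  100→110: 10 bp
  110→139: 29 bp
  139→145: 6 bp
  145→153: 8 bp
  153→164: 11 bp
  164→170: 6 bp
  170→183: 13 bp
  183→192: 9 bp
  192→9 (wrap): 194-192+9 = 11 bp

[2,3,4,6,6,6,7,8,8,9,9,10,11,11,11,13,13,13,15,29]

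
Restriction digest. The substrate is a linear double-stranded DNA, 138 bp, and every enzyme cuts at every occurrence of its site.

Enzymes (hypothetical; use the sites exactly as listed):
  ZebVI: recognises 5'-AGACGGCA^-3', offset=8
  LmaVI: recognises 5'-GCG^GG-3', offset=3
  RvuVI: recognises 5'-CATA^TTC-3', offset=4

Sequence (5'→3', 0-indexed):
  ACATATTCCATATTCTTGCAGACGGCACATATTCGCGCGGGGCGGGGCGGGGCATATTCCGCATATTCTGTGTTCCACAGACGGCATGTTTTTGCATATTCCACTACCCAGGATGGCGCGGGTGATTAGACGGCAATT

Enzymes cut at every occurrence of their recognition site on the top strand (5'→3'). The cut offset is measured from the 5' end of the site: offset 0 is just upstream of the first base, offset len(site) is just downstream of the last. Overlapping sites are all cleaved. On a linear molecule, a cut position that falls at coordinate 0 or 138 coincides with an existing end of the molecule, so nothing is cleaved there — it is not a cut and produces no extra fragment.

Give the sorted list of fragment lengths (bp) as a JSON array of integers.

[3,4,5,5,5,7,7,8,9,12,15,15,21,22]

Site scan:
  ZebVI AGACGGCA/8: at [19, 78, 127] ⇒ [27, 86, 135]
  LmaVI GCGGG/3: at [36, 41, 46, 117] ⇒ [39, 44, 49, 120]
  RvuVI CATATTC/4: at [1, 8, 27, 52, 61, 94] ⇒ [5, 12, 31, 56, 65, 98]

Pooled cuts: [5, 12, 27, 31, 39, 44, 49, 56, 65, 86, 98, 120, 135]

Fragment lengths:
  [0,5): 5 bp
  [5,12): 7 bp
  [12,27): 15 bp
  [27,31): 4 bp
  [31,39): 8 bp
  [39,44): 5 bp
  [44,49): 5 bp
  [49,56): 7 bp
  [56,65): 9 bp
  [65,86): 21 bp
  [86,98): 12 bp
  [98,120): 22 bp
  [120,135): 15 bp
  [135,138): 3 bp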